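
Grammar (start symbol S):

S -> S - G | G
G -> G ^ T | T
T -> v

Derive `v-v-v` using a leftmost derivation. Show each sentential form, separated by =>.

S => S-G   [S -> S - G]
S-G => S-G-G   [S -> S - G]
S-G-G => G-G-G   [S -> G]
G-G-G => T-G-G   [G -> T]
T-G-G => v-G-G   [T -> v]
v-G-G => v-T-G   [G -> T]
v-T-G => v-v-G   [T -> v]
v-v-G => v-v-T   [G -> T]
v-v-T => v-v-v   [T -> v]

S => S-G => S-G-G => G-G-G => T-G-G => v-G-G => v-T-G => v-v-G => v-v-T => v-v-v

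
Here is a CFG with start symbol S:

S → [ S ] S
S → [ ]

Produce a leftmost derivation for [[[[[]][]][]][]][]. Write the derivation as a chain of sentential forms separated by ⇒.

S ⇒ [S]S ⇒ [[S]S]S ⇒ [[[S]S]S]S ⇒ [[[[S]S]S]S]S ⇒ [[[[[]]S]S]S]S ⇒ [[[[[]][]]S]S]S ⇒ [[[[[]][]][]]S]S ⇒ [[[[[]][]][]][]]S ⇒ [[[[[]][]][]][]][]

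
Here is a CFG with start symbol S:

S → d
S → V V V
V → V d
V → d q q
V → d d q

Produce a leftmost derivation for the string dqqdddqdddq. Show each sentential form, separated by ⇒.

S⇒VVV⇒VdVV⇒dqqdVV⇒dqqdVdV⇒dqqdddqdV⇒dqqdddqdddq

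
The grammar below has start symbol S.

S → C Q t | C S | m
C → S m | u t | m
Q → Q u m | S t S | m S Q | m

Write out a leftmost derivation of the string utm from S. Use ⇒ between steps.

S⇒CS⇒utS⇒utm

S ⇒ CS   [S → C S]
CS ⇒ utS   [C → u t]
utS ⇒ utm   [S → m]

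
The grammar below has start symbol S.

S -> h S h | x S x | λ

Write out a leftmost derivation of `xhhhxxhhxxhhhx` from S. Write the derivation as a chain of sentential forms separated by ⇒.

S ⇒ xSx   [S -> x S x]
xSx ⇒ xhShx   [S -> h S h]
xhShx ⇒ xhhShhx   [S -> h S h]
xhhShhx ⇒ xhhhShhhx   [S -> h S h]
xhhhShhhx ⇒ xhhhxSxhhhx   [S -> x S x]
xhhhxSxhhhx ⇒ xhhhxxSxxhhhx   [S -> x S x]
xhhhxxSxxhhhx ⇒ xhhhxxhShxxhhhx   [S -> h S h]
xhhhxxhShxxhhhx ⇒ xhhhxxhhxxhhhx   [S -> λ]

S ⇒ xSx ⇒ xhShx ⇒ xhhShhx ⇒ xhhhShhhx ⇒ xhhhxSxhhhx ⇒ xhhhxxSxxhhhx ⇒ xhhhxxhShxxhhhx ⇒ xhhhxxhhxxhhhx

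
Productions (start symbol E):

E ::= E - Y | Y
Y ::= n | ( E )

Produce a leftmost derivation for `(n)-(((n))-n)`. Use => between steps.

E=>E-Y=>Y-Y=>(E)-Y=>(Y)-Y=>(n)-Y=>(n)-(E)=>(n)-(E-Y)=>(n)-(Y-Y)=>(n)-((E)-Y)=>(n)-((Y)-Y)=>(n)-(((E))-Y)=>(n)-(((Y))-Y)=>(n)-(((n))-Y)=>(n)-(((n))-n)

E => E-Y   [E ::= E - Y]
E-Y => Y-Y   [E ::= Y]
Y-Y => (E)-Y   [Y ::= ( E )]
(E)-Y => (Y)-Y   [E ::= Y]
(Y)-Y => (n)-Y   [Y ::= n]
(n)-Y => (n)-(E)   [Y ::= ( E )]
(n)-(E) => (n)-(E-Y)   [E ::= E - Y]
(n)-(E-Y) => (n)-(Y-Y)   [E ::= Y]
(n)-(Y-Y) => (n)-((E)-Y)   [Y ::= ( E )]
(n)-((E)-Y) => (n)-((Y)-Y)   [E ::= Y]
(n)-((Y)-Y) => (n)-(((E))-Y)   [Y ::= ( E )]
(n)-(((E))-Y) => (n)-(((Y))-Y)   [E ::= Y]
(n)-(((Y))-Y) => (n)-(((n))-Y)   [Y ::= n]
(n)-(((n))-Y) => (n)-(((n))-n)   [Y ::= n]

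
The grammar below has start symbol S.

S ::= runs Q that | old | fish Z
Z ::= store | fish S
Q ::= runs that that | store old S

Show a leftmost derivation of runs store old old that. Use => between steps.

S => runs Q that => runs store old S that => runs store old old that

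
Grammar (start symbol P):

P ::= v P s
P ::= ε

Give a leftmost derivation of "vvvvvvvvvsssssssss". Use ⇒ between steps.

P⇒vPs⇒vvPss⇒vvvPsss⇒vvvvPssss⇒vvvvvPsssss⇒vvvvvvPssssss⇒vvvvvvvPsssssss⇒vvvvvvvvPssssssss⇒vvvvvvvvvPsssssssss⇒vvvvvvvvvsssssssss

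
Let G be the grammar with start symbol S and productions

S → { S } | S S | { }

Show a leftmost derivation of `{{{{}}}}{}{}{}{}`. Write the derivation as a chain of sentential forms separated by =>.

S => SS   [S → S S]
SS => SSS   [S → S S]
SSS => SSSS   [S → S S]
SSSS => SSSSS   [S → S S]
SSSSS => {S}SSSS   [S → { S }]
{S}SSSS => {{S}}SSSS   [S → { S }]
{{S}}SSSS => {{{S}}}SSSS   [S → { S }]
{{{S}}}SSSS => {{{{}}}}SSSS   [S → { }]
{{{{}}}}SSSS => {{{{}}}}{}SSS   [S → { }]
{{{{}}}}{}SSS => {{{{}}}}{}{}SS   [S → { }]
{{{{}}}}{}{}SS => {{{{}}}}{}{}{}S   [S → { }]
{{{{}}}}{}{}{}S => {{{{}}}}{}{}{}{}   [S → { }]

S => SS => SSS => SSSS => SSSSS => {S}SSSS => {{S}}SSSS => {{{S}}}SSSS => {{{{}}}}SSSS => {{{{}}}}{}SSS => {{{{}}}}{}{}SS => {{{{}}}}{}{}{}S => {{{{}}}}{}{}{}{}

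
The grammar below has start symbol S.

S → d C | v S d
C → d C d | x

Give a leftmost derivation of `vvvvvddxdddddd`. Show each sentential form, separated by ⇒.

S⇒vSd⇒vvSdd⇒vvvSddd⇒vvvvSdddd⇒vvvvvSddddd⇒vvvvvdCddddd⇒vvvvvddCdddddd⇒vvvvvddxdddddd

S ⇒ vSd   [S → v S d]
vSd ⇒ vvSdd   [S → v S d]
vvSdd ⇒ vvvSddd   [S → v S d]
vvvSddd ⇒ vvvvSdddd   [S → v S d]
vvvvSdddd ⇒ vvvvvSddddd   [S → v S d]
vvvvvSddddd ⇒ vvvvvdCddddd   [S → d C]
vvvvvdCddddd ⇒ vvvvvddCdddddd   [C → d C d]
vvvvvddCdddddd ⇒ vvvvvddxdddddd   [C → x]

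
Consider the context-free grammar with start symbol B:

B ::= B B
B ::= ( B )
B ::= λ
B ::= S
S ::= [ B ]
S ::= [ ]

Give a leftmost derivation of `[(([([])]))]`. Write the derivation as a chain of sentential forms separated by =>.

B => S => [B] => [(B)] => [((B))] => [((S))] => [(([B]))] => [(([(B)]))] => [(([(S)]))] => [(([([B])]))] => [(([([])]))]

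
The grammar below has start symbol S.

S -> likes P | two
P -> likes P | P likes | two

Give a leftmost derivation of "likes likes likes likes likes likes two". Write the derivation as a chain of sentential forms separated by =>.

S => likes P => likes likes P => likes likes likes P => likes likes likes likes P => likes likes likes likes likes P => likes likes likes likes likes likes P => likes likes likes likes likes likes two

S => likes P   [S -> likes P]
likes P => likes likes P   [P -> likes P]
likes likes P => likes likes likes P   [P -> likes P]
likes likes likes P => likes likes likes likes P   [P -> likes P]
likes likes likes likes P => likes likes likes likes likes P   [P -> likes P]
likes likes likes likes likes P => likes likes likes likes likes likes P   [P -> likes P]
likes likes likes likes likes likes P => likes likes likes likes likes likes two   [P -> two]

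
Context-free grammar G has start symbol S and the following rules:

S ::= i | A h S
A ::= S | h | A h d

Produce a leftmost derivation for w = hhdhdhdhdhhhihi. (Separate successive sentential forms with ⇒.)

S ⇒ AhS   [S ::= A h S]
AhS ⇒ ShS   [A ::= S]
ShS ⇒ AhShS   [S ::= A h S]
AhShS ⇒ AhdhShS   [A ::= A h d]
AhdhShS ⇒ AhdhdhShS   [A ::= A h d]
AhdhdhShS ⇒ AhdhdhdhShS   [A ::= A h d]
AhdhdhdhShS ⇒ AhdhdhdhdhShS   [A ::= A h d]
AhdhdhdhdhShS ⇒ hhdhdhdhdhShS   [A ::= h]
hhdhdhdhdhShS ⇒ hhdhdhdhdhAhShS   [S ::= A h S]
hhdhdhdhdhAhShS ⇒ hhdhdhdhdhhhShS   [A ::= h]
hhdhdhdhdhhhShS ⇒ hhdhdhdhdhhhihS   [S ::= i]
hhdhdhdhdhhhihS ⇒ hhdhdhdhdhhhihi   [S ::= i]

S ⇒ AhS ⇒ ShS ⇒ AhShS ⇒ AhdhShS ⇒ AhdhdhShS ⇒ AhdhdhdhShS ⇒ AhdhdhdhdhShS ⇒ hhdhdhdhdhShS ⇒ hhdhdhdhdhAhShS ⇒ hhdhdhdhdhhhShS ⇒ hhdhdhdhdhhhihS ⇒ hhdhdhdhdhhhihi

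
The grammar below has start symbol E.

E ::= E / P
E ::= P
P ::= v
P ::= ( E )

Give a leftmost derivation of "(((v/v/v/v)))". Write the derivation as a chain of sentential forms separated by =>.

E => P   [E ::= P]
P => (E)   [P ::= ( E )]
(E) => (P)   [E ::= P]
(P) => ((E))   [P ::= ( E )]
((E)) => ((P))   [E ::= P]
((P)) => (((E)))   [P ::= ( E )]
(((E))) => (((E/P)))   [E ::= E / P]
(((E/P))) => (((E/P/P)))   [E ::= E / P]
(((E/P/P))) => (((E/P/P/P)))   [E ::= E / P]
(((E/P/P/P))) => (((P/P/P/P)))   [E ::= P]
(((P/P/P/P))) => (((v/P/P/P)))   [P ::= v]
(((v/P/P/P))) => (((v/v/P/P)))   [P ::= v]
(((v/v/P/P))) => (((v/v/v/P)))   [P ::= v]
(((v/v/v/P))) => (((v/v/v/v)))   [P ::= v]

E => P => (E) => (P) => ((E)) => ((P)) => (((E))) => (((E/P))) => (((E/P/P))) => (((E/P/P/P))) => (((P/P/P/P))) => (((v/P/P/P))) => (((v/v/P/P))) => (((v/v/v/P))) => (((v/v/v/v)))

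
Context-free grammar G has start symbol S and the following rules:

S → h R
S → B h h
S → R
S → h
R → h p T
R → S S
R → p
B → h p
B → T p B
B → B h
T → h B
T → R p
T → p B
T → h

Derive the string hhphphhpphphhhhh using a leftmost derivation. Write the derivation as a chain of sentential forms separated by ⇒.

S⇒Bhh⇒TpBhh⇒hBpBhh⇒hBhpBhh⇒hhphpBhh⇒hhphpBhhh⇒hhphpBhhhh⇒hhphpTpBhhhh⇒hhphphBpBhhhh⇒hhphphhppBhhhh⇒hhphphhppBhhhhh⇒hhphphhpphphhhhh

S ⇒ Bhh   [S → B h h]
Bhh ⇒ TpBhh   [B → T p B]
TpBhh ⇒ hBpBhh   [T → h B]
hBpBhh ⇒ hBhpBhh   [B → B h]
hBhpBhh ⇒ hhphpBhh   [B → h p]
hhphpBhh ⇒ hhphpBhhh   [B → B h]
hhphpBhhh ⇒ hhphpBhhhh   [B → B h]
hhphpBhhhh ⇒ hhphpTpBhhhh   [B → T p B]
hhphpTpBhhhh ⇒ hhphphBpBhhhh   [T → h B]
hhphphBpBhhhh ⇒ hhphphhppBhhhh   [B → h p]
hhphphhppBhhhh ⇒ hhphphhppBhhhhh   [B → B h]
hhphphhppBhhhhh ⇒ hhphphhpphphhhhh   [B → h p]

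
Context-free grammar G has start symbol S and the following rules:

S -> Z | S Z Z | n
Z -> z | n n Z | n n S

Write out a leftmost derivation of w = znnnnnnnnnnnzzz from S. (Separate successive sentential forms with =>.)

S => SZZ => SZZZZ => ZZZZZ => zZZZZ => znnSZZZ => znnnZZZ => znnnnnZZZ => znnnnnnnZZZ => znnnnnnnnnZZZ => znnnnnnnnnnnSZZ => znnnnnnnnnnnZZZ => znnnnnnnnnnnzZZ => znnnnnnnnnnnzzZ => znnnnnnnnnnnzzz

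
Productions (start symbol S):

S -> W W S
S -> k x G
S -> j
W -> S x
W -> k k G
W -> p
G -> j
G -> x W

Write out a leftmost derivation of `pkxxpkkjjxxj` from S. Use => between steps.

S => WWS   [S -> W W S]
WWS => pWS   [W -> p]
pWS => pSxS   [W -> S x]
pSxS => pkxGxS   [S -> k x G]
pkxGxS => pkxxWxS   [G -> x W]
pkxxWxS => pkxxSxxS   [W -> S x]
pkxxSxxS => pkxxWWSxxS   [S -> W W S]
pkxxWWSxxS => pkxxpWSxxS   [W -> p]
pkxxpWSxxS => pkxxpkkGSxxS   [W -> k k G]
pkxxpkkGSxxS => pkxxpkkjSxxS   [G -> j]
pkxxpkkjSxxS => pkxxpkkjjxxS   [S -> j]
pkxxpkkjjxxS => pkxxpkkjjxxj   [S -> j]

S => WWS => pWS => pSxS => pkxGxS => pkxxWxS => pkxxSxxS => pkxxWWSxxS => pkxxpWSxxS => pkxxpkkGSxxS => pkxxpkkjSxxS => pkxxpkkjjxxS => pkxxpkkjjxxj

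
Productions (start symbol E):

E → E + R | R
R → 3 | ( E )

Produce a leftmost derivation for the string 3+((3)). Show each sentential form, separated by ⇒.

E⇒E+R⇒R+R⇒3+R⇒3+(E)⇒3+(R)⇒3+((E))⇒3+((R))⇒3+((3))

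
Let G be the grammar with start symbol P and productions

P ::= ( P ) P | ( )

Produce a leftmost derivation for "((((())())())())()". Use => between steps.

P => (P)P => ((P)P)P => (((P)P)P)P => ((((P)P)P)P)P => ((((())P)P)P)P => ((((())())P)P)P => ((((())())())P)P => ((((())())())())P => ((((())())())())()

P => (P)P   [P ::= ( P ) P]
(P)P => ((P)P)P   [P ::= ( P ) P]
((P)P)P => (((P)P)P)P   [P ::= ( P ) P]
(((P)P)P)P => ((((P)P)P)P)P   [P ::= ( P ) P]
((((P)P)P)P)P => ((((())P)P)P)P   [P ::= ( )]
((((())P)P)P)P => ((((())())P)P)P   [P ::= ( )]
((((())())P)P)P => ((((())())())P)P   [P ::= ( )]
((((())())())P)P => ((((())())())())P   [P ::= ( )]
((((())())())())P => ((((())())())())()   [P ::= ( )]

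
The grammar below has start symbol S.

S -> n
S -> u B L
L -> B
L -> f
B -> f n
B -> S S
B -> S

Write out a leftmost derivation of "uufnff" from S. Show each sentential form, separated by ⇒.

S⇒uBL⇒uSL⇒uuBLL⇒uufnLL⇒uufnfL⇒uufnff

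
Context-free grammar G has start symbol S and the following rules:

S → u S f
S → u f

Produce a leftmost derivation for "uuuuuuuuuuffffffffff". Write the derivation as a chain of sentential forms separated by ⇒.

S ⇒ uSf ⇒ uuSff ⇒ uuuSfff ⇒ uuuuSffff ⇒ uuuuuSfffff ⇒ uuuuuuSffffff ⇒ uuuuuuuSfffffff ⇒ uuuuuuuuSffffffff ⇒ uuuuuuuuuSfffffffff ⇒ uuuuuuuuuuffffffffff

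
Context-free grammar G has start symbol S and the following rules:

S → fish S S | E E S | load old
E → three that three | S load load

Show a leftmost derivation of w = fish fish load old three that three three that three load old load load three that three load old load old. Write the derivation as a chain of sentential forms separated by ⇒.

S ⇒ fish S S   [S → fish S S]
fish S S ⇒ fish E E S S   [S → E E S]
fish E E S S ⇒ fish S load load E S S   [E → S load load]
fish S load load E S S ⇒ fish fish S S load load E S S   [S → fish S S]
fish fish S S load load E S S ⇒ fish fish load old S load load E S S   [S → load old]
fish fish load old S load load E S S ⇒ fish fish load old E E S load load E S S   [S → E E S]
fish fish load old E E S load load E S S ⇒ fish fish load old three that three E S load load E S S   [E → three that three]
fish fish load old three that three E S load load E S S ⇒ fish fish load old three that three three that three S load load E S S   [E → three that three]
fish fish load old three that three three that three S load load E S S ⇒ fish fish load old three that three three that three load old load load E S S   [S → load old]
fish fish load old three that three three that three load old load load E S S ⇒ fish fish load old three that three three that three load old load load three that three S S   [E → three that three]
fish fish load old three that three three that three load old load load three that three S S ⇒ fish fish load old three that three three that three load old load load three that three load old S   [S → load old]
fish fish load old three that three three that three load old load load three that three load old S ⇒ fish fish load old three that three three that three load old load load three that three load old load old   [S → load old]

S ⇒ fish S S ⇒ fish E E S S ⇒ fish S load load E S S ⇒ fish fish S S load load E S S ⇒ fish fish load old S load load E S S ⇒ fish fish load old E E S load load E S S ⇒ fish fish load old three that three E S load load E S S ⇒ fish fish load old three that three three that three S load load E S S ⇒ fish fish load old three that three three that three load old load load E S S ⇒ fish fish load old three that three three that three load old load load three that three S S ⇒ fish fish load old three that three three that three load old load load three that three load old S ⇒ fish fish load old three that three three that three load old load load three that three load old load old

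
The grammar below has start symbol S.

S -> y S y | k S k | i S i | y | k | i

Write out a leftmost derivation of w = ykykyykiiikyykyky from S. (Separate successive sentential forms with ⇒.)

S⇒ySy⇒ykSky⇒ykySyky⇒ykykSkyky⇒ykykySykyky⇒ykykyySyykyky⇒ykykyykSkyykyky⇒ykykyykiSikyykyky⇒ykykyykiiikyykyky

S ⇒ ySy   [S -> y S y]
ySy ⇒ ykSky   [S -> k S k]
ykSky ⇒ ykySyky   [S -> y S y]
ykySyky ⇒ ykykSkyky   [S -> k S k]
ykykSkyky ⇒ ykykySykyky   [S -> y S y]
ykykySykyky ⇒ ykykyySyykyky   [S -> y S y]
ykykyySyykyky ⇒ ykykyykSkyykyky   [S -> k S k]
ykykyykSkyykyky ⇒ ykykyykiSikyykyky   [S -> i S i]
ykykyykiSikyykyky ⇒ ykykyykiiikyykyky   [S -> i]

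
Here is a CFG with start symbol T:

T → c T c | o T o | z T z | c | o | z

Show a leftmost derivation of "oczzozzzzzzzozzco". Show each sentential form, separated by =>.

T => oTo => ocTco => oczTzco => oczzTzzco => oczzoTozzco => oczzozTzozzco => oczzozzTzzozzco => oczzozzzTzzzozzco => oczzozzzzzzzozzco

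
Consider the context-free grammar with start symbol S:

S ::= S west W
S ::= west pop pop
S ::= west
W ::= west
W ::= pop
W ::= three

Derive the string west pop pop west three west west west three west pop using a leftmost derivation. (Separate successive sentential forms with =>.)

S => S west W   [S ::= S west W]
S west W => S west W west W   [S ::= S west W]
S west W west W => S west W west W west W   [S ::= S west W]
S west W west W west W => S west W west W west W west W   [S ::= S west W]
S west W west W west W west W => west pop pop west W west W west W west W   [S ::= west pop pop]
west pop pop west W west W west W west W => west pop pop west three west W west W west W   [W ::= three]
west pop pop west three west W west W west W => west pop pop west three west west west W west W   [W ::= west]
west pop pop west three west west west W west W => west pop pop west three west west west three west W   [W ::= three]
west pop pop west three west west west three west W => west pop pop west three west west west three west pop   [W ::= pop]

S => S west W => S west W west W => S west W west W west W => S west W west W west W west W => west pop pop west W west W west W west W => west pop pop west three west W west W west W => west pop pop west three west west west W west W => west pop pop west three west west west three west W => west pop pop west three west west west three west pop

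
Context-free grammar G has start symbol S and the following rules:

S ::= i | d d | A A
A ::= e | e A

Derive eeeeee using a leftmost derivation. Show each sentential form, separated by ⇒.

S ⇒ AA ⇒ eAA ⇒ eeAA ⇒ eeeA ⇒ eeeeA ⇒ eeeeeA ⇒ eeeeee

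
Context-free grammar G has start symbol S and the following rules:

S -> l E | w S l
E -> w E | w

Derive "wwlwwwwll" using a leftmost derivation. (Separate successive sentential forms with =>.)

S => wSl   [S -> w S l]
wSl => wwSll   [S -> w S l]
wwSll => wwlEll   [S -> l E]
wwlEll => wwlwEll   [E -> w E]
wwlwEll => wwlwwEll   [E -> w E]
wwlwwEll => wwlwwwEll   [E -> w E]
wwlwwwEll => wwlwwwwll   [E -> w]

S => wSl => wwSll => wwlEll => wwlwEll => wwlwwEll => wwlwwwEll => wwlwwwwll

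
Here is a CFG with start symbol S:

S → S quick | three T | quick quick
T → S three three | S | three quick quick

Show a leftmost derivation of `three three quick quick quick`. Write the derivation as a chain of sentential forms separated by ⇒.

S ⇒ S quick   [S → S quick]
S quick ⇒ three T quick   [S → three T]
three T quick ⇒ three S quick   [T → S]
three S quick ⇒ three three T quick   [S → three T]
three three T quick ⇒ three three S quick   [T → S]
three three S quick ⇒ three three quick quick quick   [S → quick quick]

S ⇒ S quick ⇒ three T quick ⇒ three S quick ⇒ three three T quick ⇒ three three S quick ⇒ three three quick quick quick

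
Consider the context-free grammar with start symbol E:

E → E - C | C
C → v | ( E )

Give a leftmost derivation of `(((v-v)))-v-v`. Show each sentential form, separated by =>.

E => E-C   [E → E - C]
E-C => E-C-C   [E → E - C]
E-C-C => C-C-C   [E → C]
C-C-C => (E)-C-C   [C → ( E )]
(E)-C-C => (C)-C-C   [E → C]
(C)-C-C => ((E))-C-C   [C → ( E )]
((E))-C-C => ((C))-C-C   [E → C]
((C))-C-C => (((E)))-C-C   [C → ( E )]
(((E)))-C-C => (((E-C)))-C-C   [E → E - C]
(((E-C)))-C-C => (((C-C)))-C-C   [E → C]
(((C-C)))-C-C => (((v-C)))-C-C   [C → v]
(((v-C)))-C-C => (((v-v)))-C-C   [C → v]
(((v-v)))-C-C => (((v-v)))-v-C   [C → v]
(((v-v)))-v-C => (((v-v)))-v-v   [C → v]

E=>E-C=>E-C-C=>C-C-C=>(E)-C-C=>(C)-C-C=>((E))-C-C=>((C))-C-C=>(((E)))-C-C=>(((E-C)))-C-C=>(((C-C)))-C-C=>(((v-C)))-C-C=>(((v-v)))-C-C=>(((v-v)))-v-C=>(((v-v)))-v-v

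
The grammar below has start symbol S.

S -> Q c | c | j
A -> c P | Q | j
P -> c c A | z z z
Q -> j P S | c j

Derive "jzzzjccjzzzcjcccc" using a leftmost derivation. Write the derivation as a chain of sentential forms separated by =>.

S => Qc => jPSc => jzzzSc => jzzzQcc => jzzzjPScc => jzzzjccAScc => jzzzjccQScc => jzzzjccjPSScc => jzzzjccjzzzSScc => jzzzjccjzzzQcScc => jzzzjccjzzzcjcScc => jzzzjccjzzzcjcccc

S => Qc   [S -> Q c]
Qc => jPSc   [Q -> j P S]
jPSc => jzzzSc   [P -> z z z]
jzzzSc => jzzzQcc   [S -> Q c]
jzzzQcc => jzzzjPScc   [Q -> j P S]
jzzzjPScc => jzzzjccAScc   [P -> c c A]
jzzzjccAScc => jzzzjccQScc   [A -> Q]
jzzzjccQScc => jzzzjccjPSScc   [Q -> j P S]
jzzzjccjPSScc => jzzzjccjzzzSScc   [P -> z z z]
jzzzjccjzzzSScc => jzzzjccjzzzQcScc   [S -> Q c]
jzzzjccjzzzQcScc => jzzzjccjzzzcjcScc   [Q -> c j]
jzzzjccjzzzcjcScc => jzzzjccjzzzcjcccc   [S -> c]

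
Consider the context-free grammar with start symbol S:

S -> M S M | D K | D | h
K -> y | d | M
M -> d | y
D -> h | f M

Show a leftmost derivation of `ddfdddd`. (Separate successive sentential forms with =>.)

S=>MSM=>dSM=>dMSMM=>ddSMM=>ddDKMM=>ddfMKMM=>ddfdKMM=>ddfddMM=>ddfdddM=>ddfdddd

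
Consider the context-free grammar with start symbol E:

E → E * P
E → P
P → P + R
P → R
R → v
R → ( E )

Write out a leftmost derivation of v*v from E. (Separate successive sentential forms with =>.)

E=>E*P=>P*P=>R*P=>v*P=>v*R=>v*v

E => E*P   [E → E * P]
E*P => P*P   [E → P]
P*P => R*P   [P → R]
R*P => v*P   [R → v]
v*P => v*R   [P → R]
v*R => v*v   [R → v]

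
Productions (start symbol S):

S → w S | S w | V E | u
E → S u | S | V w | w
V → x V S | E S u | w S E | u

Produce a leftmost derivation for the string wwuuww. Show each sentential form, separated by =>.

S => Sw   [S → S w]
Sw => Sww   [S → S w]
Sww => wSww   [S → w S]
wSww => wwSww   [S → w S]
wwSww => wwVEww   [S → V E]
wwVEww => wwuEww   [V → u]
wwuEww => wwuSww   [E → S]
wwuSww => wwuuww   [S → u]

S => Sw => Sww => wSww => wwSww => wwVEww => wwuEww => wwuSww => wwuuww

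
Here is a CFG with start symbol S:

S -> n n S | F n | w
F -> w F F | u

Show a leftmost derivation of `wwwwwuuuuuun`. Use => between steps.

S => Fn => wFFn => wwFFFn => wwwFFFFn => wwwwFFFFFn => wwwwwFFFFFFn => wwwwwuFFFFFn => wwwwwuuFFFFn => wwwwwuuuFFFn => wwwwwuuuuFFn => wwwwwuuuuuFn => wwwwwuuuuuun

S => Fn   [S -> F n]
Fn => wFFn   [F -> w F F]
wFFn => wwFFFn   [F -> w F F]
wwFFFn => wwwFFFFn   [F -> w F F]
wwwFFFFn => wwwwFFFFFn   [F -> w F F]
wwwwFFFFFn => wwwwwFFFFFFn   [F -> w F F]
wwwwwFFFFFFn => wwwwwuFFFFFn   [F -> u]
wwwwwuFFFFFn => wwwwwuuFFFFn   [F -> u]
wwwwwuuFFFFn => wwwwwuuuFFFn   [F -> u]
wwwwwuuuFFFn => wwwwwuuuuFFn   [F -> u]
wwwwwuuuuFFn => wwwwwuuuuuFn   [F -> u]
wwwwwuuuuuFn => wwwwwuuuuuun   [F -> u]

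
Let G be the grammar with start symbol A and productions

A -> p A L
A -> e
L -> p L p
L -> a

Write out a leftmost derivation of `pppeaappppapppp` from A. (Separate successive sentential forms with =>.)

A=>pAL=>ppALL=>pppALLL=>pppeLLL=>pppeaLL=>pppeaaL=>pppeaapLp=>pppeaappLpp=>pppeaapppLppp=>pppeaappppLpppp=>pppeaappppapppp

A => pAL   [A -> p A L]
pAL => ppALL   [A -> p A L]
ppALL => pppALLL   [A -> p A L]
pppALLL => pppeLLL   [A -> e]
pppeLLL => pppeaLL   [L -> a]
pppeaLL => pppeaaL   [L -> a]
pppeaaL => pppeaapLp   [L -> p L p]
pppeaapLp => pppeaappLpp   [L -> p L p]
pppeaappLpp => pppeaapppLppp   [L -> p L p]
pppeaapppLppp => pppeaappppLpppp   [L -> p L p]
pppeaappppLpppp => pppeaappppapppp   [L -> a]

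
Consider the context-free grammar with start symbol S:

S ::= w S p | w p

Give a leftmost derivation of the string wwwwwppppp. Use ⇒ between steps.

S ⇒ wSp   [S ::= w S p]
wSp ⇒ wwSpp   [S ::= w S p]
wwSpp ⇒ wwwSppp   [S ::= w S p]
wwwSppp ⇒ wwwwSpppp   [S ::= w S p]
wwwwSpppp ⇒ wwwwwppppp   [S ::= w p]

S ⇒ wSp ⇒ wwSpp ⇒ wwwSppp ⇒ wwwwSpppp ⇒ wwwwwppppp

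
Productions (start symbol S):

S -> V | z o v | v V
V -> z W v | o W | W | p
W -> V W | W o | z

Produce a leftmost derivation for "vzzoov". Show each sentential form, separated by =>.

S=>vV=>vzWv=>vzWov=>vzWoov=>vzzoov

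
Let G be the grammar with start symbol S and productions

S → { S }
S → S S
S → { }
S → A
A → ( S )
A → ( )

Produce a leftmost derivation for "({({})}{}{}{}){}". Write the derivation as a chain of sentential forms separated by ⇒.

S ⇒ SS ⇒ AS ⇒ (S)S ⇒ (SS)S ⇒ (SSS)S ⇒ (SSSS)S ⇒ ({S}SSS)S ⇒ ({A}SSS)S ⇒ ({(S)}SSS)S ⇒ ({({})}SSS)S ⇒ ({({})}{}SS)S ⇒ ({({})}{}{}S)S ⇒ ({({})}{}{}{})S ⇒ ({({})}{}{}{}){}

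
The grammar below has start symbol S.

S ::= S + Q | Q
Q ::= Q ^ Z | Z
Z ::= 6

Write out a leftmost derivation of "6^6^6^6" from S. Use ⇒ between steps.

S ⇒ Q   [S ::= Q]
Q ⇒ Q^Z   [Q ::= Q ^ Z]
Q^Z ⇒ Q^Z^Z   [Q ::= Q ^ Z]
Q^Z^Z ⇒ Q^Z^Z^Z   [Q ::= Q ^ Z]
Q^Z^Z^Z ⇒ Z^Z^Z^Z   [Q ::= Z]
Z^Z^Z^Z ⇒ 6^Z^Z^Z   [Z ::= 6]
6^Z^Z^Z ⇒ 6^6^Z^Z   [Z ::= 6]
6^6^Z^Z ⇒ 6^6^6^Z   [Z ::= 6]
6^6^6^Z ⇒ 6^6^6^6   [Z ::= 6]

S ⇒ Q ⇒ Q^Z ⇒ Q^Z^Z ⇒ Q^Z^Z^Z ⇒ Z^Z^Z^Z ⇒ 6^Z^Z^Z ⇒ 6^6^Z^Z ⇒ 6^6^6^Z ⇒ 6^6^6^6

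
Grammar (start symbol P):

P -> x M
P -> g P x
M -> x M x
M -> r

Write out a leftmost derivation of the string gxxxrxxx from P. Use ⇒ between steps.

P ⇒ gPx ⇒ gxMx ⇒ gxxMxx ⇒ gxxxMxxx ⇒ gxxxrxxx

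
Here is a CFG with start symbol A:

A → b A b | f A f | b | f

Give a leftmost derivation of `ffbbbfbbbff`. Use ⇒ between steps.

A ⇒ fAf ⇒ ffAff ⇒ ffbAbff ⇒ ffbbAbbff ⇒ ffbbbAbbbff ⇒ ffbbbfbbbff

A ⇒ fAf   [A → f A f]
fAf ⇒ ffAff   [A → f A f]
ffAff ⇒ ffbAbff   [A → b A b]
ffbAbff ⇒ ffbbAbbff   [A → b A b]
ffbbAbbff ⇒ ffbbbAbbbff   [A → b A b]
ffbbbAbbbff ⇒ ffbbbfbbbff   [A → f]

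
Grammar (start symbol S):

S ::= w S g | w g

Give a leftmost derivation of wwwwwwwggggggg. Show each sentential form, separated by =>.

S => wSg => wwSgg => wwwSggg => wwwwSgggg => wwwwwSggggg => wwwwwwSgggggg => wwwwwwwggggggg

S => wSg   [S ::= w S g]
wSg => wwSgg   [S ::= w S g]
wwSgg => wwwSggg   [S ::= w S g]
wwwSggg => wwwwSgggg   [S ::= w S g]
wwwwSgggg => wwwwwSggggg   [S ::= w S g]
wwwwwSggggg => wwwwwwSgggggg   [S ::= w S g]
wwwwwwSgggggg => wwwwwwwggggggg   [S ::= w g]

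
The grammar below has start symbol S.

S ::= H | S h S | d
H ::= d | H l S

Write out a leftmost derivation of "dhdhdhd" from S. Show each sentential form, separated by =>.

S => ShS => ShShS => ShShShS => HhShShS => dhShShS => dhHhShS => dhdhShS => dhdhdhS => dhdhdhd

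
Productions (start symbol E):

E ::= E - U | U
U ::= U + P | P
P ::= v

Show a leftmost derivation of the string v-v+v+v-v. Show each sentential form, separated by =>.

E => E-U   [E ::= E - U]
E-U => E-U-U   [E ::= E - U]
E-U-U => U-U-U   [E ::= U]
U-U-U => P-U-U   [U ::= P]
P-U-U => v-U-U   [P ::= v]
v-U-U => v-U+P-U   [U ::= U + P]
v-U+P-U => v-U+P+P-U   [U ::= U + P]
v-U+P+P-U => v-P+P+P-U   [U ::= P]
v-P+P+P-U => v-v+P+P-U   [P ::= v]
v-v+P+P-U => v-v+v+P-U   [P ::= v]
v-v+v+P-U => v-v+v+v-U   [P ::= v]
v-v+v+v-U => v-v+v+v-P   [U ::= P]
v-v+v+v-P => v-v+v+v-v   [P ::= v]

E => E-U => E-U-U => U-U-U => P-U-U => v-U-U => v-U+P-U => v-U+P+P-U => v-P+P+P-U => v-v+P+P-U => v-v+v+P-U => v-v+v+v-U => v-v+v+v-P => v-v+v+v-v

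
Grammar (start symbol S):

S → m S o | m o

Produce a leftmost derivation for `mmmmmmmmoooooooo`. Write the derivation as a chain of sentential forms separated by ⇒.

S ⇒ mSo ⇒ mmSoo ⇒ mmmSooo ⇒ mmmmSoooo ⇒ mmmmmSooooo ⇒ mmmmmmSoooooo ⇒ mmmmmmmSooooooo ⇒ mmmmmmmmoooooooo

S ⇒ mSo   [S → m S o]
mSo ⇒ mmSoo   [S → m S o]
mmSoo ⇒ mmmSooo   [S → m S o]
mmmSooo ⇒ mmmmSoooo   [S → m S o]
mmmmSoooo ⇒ mmmmmSooooo   [S → m S o]
mmmmmSooooo ⇒ mmmmmmSoooooo   [S → m S o]
mmmmmmSoooooo ⇒ mmmmmmmSooooooo   [S → m S o]
mmmmmmmSooooooo ⇒ mmmmmmmmoooooooo   [S → m o]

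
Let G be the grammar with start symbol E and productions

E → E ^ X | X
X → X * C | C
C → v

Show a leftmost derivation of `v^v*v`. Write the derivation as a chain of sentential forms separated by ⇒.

E ⇒ E^X ⇒ X^X ⇒ C^X ⇒ v^X ⇒ v^X*C ⇒ v^C*C ⇒ v^v*C ⇒ v^v*v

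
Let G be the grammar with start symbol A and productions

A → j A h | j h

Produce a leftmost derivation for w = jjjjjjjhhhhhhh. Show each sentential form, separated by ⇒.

A ⇒ jAh ⇒ jjAhh ⇒ jjjAhhh ⇒ jjjjAhhhh ⇒ jjjjjAhhhhh ⇒ jjjjjjAhhhhhh ⇒ jjjjjjjhhhhhhh

A ⇒ jAh   [A → j A h]
jAh ⇒ jjAhh   [A → j A h]
jjAhh ⇒ jjjAhhh   [A → j A h]
jjjAhhh ⇒ jjjjAhhhh   [A → j A h]
jjjjAhhhh ⇒ jjjjjAhhhhh   [A → j A h]
jjjjjAhhhhh ⇒ jjjjjjAhhhhhh   [A → j A h]
jjjjjjAhhhhhh ⇒ jjjjjjjhhhhhhh   [A → j h]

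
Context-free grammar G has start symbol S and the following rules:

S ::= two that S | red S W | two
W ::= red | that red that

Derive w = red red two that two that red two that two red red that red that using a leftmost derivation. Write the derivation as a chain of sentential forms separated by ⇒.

S ⇒ red S W   [S ::= red S W]
red S W ⇒ red red S W W   [S ::= red S W]
red red S W W ⇒ red red two that S W W   [S ::= two that S]
red red two that S W W ⇒ red red two that two that S W W   [S ::= two that S]
red red two that two that S W W ⇒ red red two that two that red S W W W   [S ::= red S W]
red red two that two that red S W W W ⇒ red red two that two that red two that S W W W   [S ::= two that S]
red red two that two that red two that S W W W ⇒ red red two that two that red two that two W W W   [S ::= two]
red red two that two that red two that two W W W ⇒ red red two that two that red two that two red W W   [W ::= red]
red red two that two that red two that two red W W ⇒ red red two that two that red two that two red red W   [W ::= red]
red red two that two that red two that two red red W ⇒ red red two that two that red two that two red red that red that   [W ::= that red that]

S ⇒ red S W ⇒ red red S W W ⇒ red red two that S W W ⇒ red red two that two that S W W ⇒ red red two that two that red S W W W ⇒ red red two that two that red two that S W W W ⇒ red red two that two that red two that two W W W ⇒ red red two that two that red two that two red W W ⇒ red red two that two that red two that two red red W ⇒ red red two that two that red two that two red red that red that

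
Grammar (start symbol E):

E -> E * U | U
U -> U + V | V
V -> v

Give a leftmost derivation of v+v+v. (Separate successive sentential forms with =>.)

E => U   [E -> U]
U => U+V   [U -> U + V]
U+V => U+V+V   [U -> U + V]
U+V+V => V+V+V   [U -> V]
V+V+V => v+V+V   [V -> v]
v+V+V => v+v+V   [V -> v]
v+v+V => v+v+v   [V -> v]

E=>U=>U+V=>U+V+V=>V+V+V=>v+V+V=>v+v+V=>v+v+v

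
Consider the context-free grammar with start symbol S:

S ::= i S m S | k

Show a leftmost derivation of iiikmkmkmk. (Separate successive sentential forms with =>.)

S=>iSmS=>iiSmSmS=>iiiSmSmSmS=>iiikmSmSmS=>iiikmkmSmS=>iiikmkmkmS=>iiikmkmkmk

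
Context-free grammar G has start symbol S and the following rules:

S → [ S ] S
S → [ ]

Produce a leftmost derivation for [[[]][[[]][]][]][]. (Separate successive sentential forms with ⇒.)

S ⇒ [S]S   [S → [ S ] S]
[S]S ⇒ [[S]S]S   [S → [ S ] S]
[[S]S]S ⇒ [[[]]S]S   [S → [ ]]
[[[]]S]S ⇒ [[[]][S]S]S   [S → [ S ] S]
[[[]][S]S]S ⇒ [[[]][[S]S]S]S   [S → [ S ] S]
[[[]][[S]S]S]S ⇒ [[[]][[[]]S]S]S   [S → [ ]]
[[[]][[[]]S]S]S ⇒ [[[]][[[]][]]S]S   [S → [ ]]
[[[]][[[]][]]S]S ⇒ [[[]][[[]][]][]]S   [S → [ ]]
[[[]][[[]][]][]]S ⇒ [[[]][[[]][]][]][]   [S → [ ]]

S ⇒ [S]S ⇒ [[S]S]S ⇒ [[[]]S]S ⇒ [[[]][S]S]S ⇒ [[[]][[S]S]S]S ⇒ [[[]][[[]]S]S]S ⇒ [[[]][[[]][]]S]S ⇒ [[[]][[[]][]][]]S ⇒ [[[]][[[]][]][]][]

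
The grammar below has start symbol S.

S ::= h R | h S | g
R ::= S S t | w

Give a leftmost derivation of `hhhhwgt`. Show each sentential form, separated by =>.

S => hR   [S ::= h R]
hR => hSSt   [R ::= S S t]
hSSt => hhSSt   [S ::= h S]
hhSSt => hhhSSt   [S ::= h S]
hhhSSt => hhhhRSt   [S ::= h R]
hhhhRSt => hhhhwSt   [R ::= w]
hhhhwSt => hhhhwgt   [S ::= g]

S => hR => hSSt => hhSSt => hhhSSt => hhhhRSt => hhhhwSt => hhhhwgt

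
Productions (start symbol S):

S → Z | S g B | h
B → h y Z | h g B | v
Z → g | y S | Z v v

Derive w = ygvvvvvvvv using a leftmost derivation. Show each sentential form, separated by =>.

S => Z => yS => yZ => yZvv => yZvvvv => yZvvvvvv => yZvvvvvvvv => ygvvvvvvvv

S => Z   [S → Z]
Z => yS   [Z → y S]
yS => yZ   [S → Z]
yZ => yZvv   [Z → Z v v]
yZvv => yZvvvv   [Z → Z v v]
yZvvvv => yZvvvvvv   [Z → Z v v]
yZvvvvvv => yZvvvvvvvv   [Z → Z v v]
yZvvvvvvvv => ygvvvvvvvv   [Z → g]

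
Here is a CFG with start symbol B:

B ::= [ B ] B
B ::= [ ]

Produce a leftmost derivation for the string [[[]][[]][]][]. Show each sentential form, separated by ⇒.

B ⇒ [B]B ⇒ [[B]B]B ⇒ [[[]]B]B ⇒ [[[]][B]B]B ⇒ [[[]][[]]B]B ⇒ [[[]][[]][]]B ⇒ [[[]][[]][]][]

B ⇒ [B]B   [B ::= [ B ] B]
[B]B ⇒ [[B]B]B   [B ::= [ B ] B]
[[B]B]B ⇒ [[[]]B]B   [B ::= [ ]]
[[[]]B]B ⇒ [[[]][B]B]B   [B ::= [ B ] B]
[[[]][B]B]B ⇒ [[[]][[]]B]B   [B ::= [ ]]
[[[]][[]]B]B ⇒ [[[]][[]][]]B   [B ::= [ ]]
[[[]][[]][]]B ⇒ [[[]][[]][]][]   [B ::= [ ]]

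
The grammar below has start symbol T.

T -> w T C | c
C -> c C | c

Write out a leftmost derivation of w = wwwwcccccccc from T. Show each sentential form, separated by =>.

T => wTC => wwTCC => wwwTCCC => wwwwTCCCC => wwwwcCCCC => wwwwccCCC => wwwwcccCCC => wwwwccccCCC => wwwwcccccCC => wwwwccccccCC => wwwwcccccccC => wwwwcccccccc

T => wTC   [T -> w T C]
wTC => wwTCC   [T -> w T C]
wwTCC => wwwTCCC   [T -> w T C]
wwwTCCC => wwwwTCCCC   [T -> w T C]
wwwwTCCCC => wwwwcCCCC   [T -> c]
wwwwcCCCC => wwwwccCCC   [C -> c]
wwwwccCCC => wwwwcccCCC   [C -> c C]
wwwwcccCCC => wwwwccccCCC   [C -> c C]
wwwwccccCCC => wwwwcccccCC   [C -> c]
wwwwcccccCC => wwwwccccccCC   [C -> c C]
wwwwccccccCC => wwwwcccccccC   [C -> c]
wwwwcccccccC => wwwwcccccccc   [C -> c]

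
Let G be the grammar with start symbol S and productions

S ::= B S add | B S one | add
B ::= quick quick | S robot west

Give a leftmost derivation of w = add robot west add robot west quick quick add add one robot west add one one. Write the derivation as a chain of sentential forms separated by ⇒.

S ⇒ B S one   [S ::= B S one]
B S one ⇒ S robot west S one   [B ::= S robot west]
S robot west S one ⇒ add robot west S one   [S ::= add]
add robot west S one ⇒ add robot west B S one one   [S ::= B S one]
add robot west B S one one ⇒ add robot west S robot west S one one   [B ::= S robot west]
add robot west S robot west S one one ⇒ add robot west B S one robot west S one one   [S ::= B S one]
add robot west B S one robot west S one one ⇒ add robot west S robot west S one robot west S one one   [B ::= S robot west]
add robot west S robot west S one robot west S one one ⇒ add robot west add robot west S one robot west S one one   [S ::= add]
add robot west add robot west S one robot west S one one ⇒ add robot west add robot west B S add one robot west S one one   [S ::= B S add]
add robot west add robot west B S add one robot west S one one ⇒ add robot west add robot west quick quick S add one robot west S one one   [B ::= quick quick]
add robot west add robot west quick quick S add one robot west S one one ⇒ add robot west add robot west quick quick add add one robot west S one one   [S ::= add]
add robot west add robot west quick quick add add one robot west S one one ⇒ add robot west add robot west quick quick add add one robot west add one one   [S ::= add]

S ⇒ B S one ⇒ S robot west S one ⇒ add robot west S one ⇒ add robot west B S one one ⇒ add robot west S robot west S one one ⇒ add robot west B S one robot west S one one ⇒ add robot west S robot west S one robot west S one one ⇒ add robot west add robot west S one robot west S one one ⇒ add robot west add robot west B S add one robot west S one one ⇒ add robot west add robot west quick quick S add one robot west S one one ⇒ add robot west add robot west quick quick add add one robot west S one one ⇒ add robot west add robot west quick quick add add one robot west add one one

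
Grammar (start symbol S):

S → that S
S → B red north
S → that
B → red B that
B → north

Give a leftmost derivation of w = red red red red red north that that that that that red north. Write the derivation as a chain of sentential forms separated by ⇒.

S ⇒ B red north   [S → B red north]
B red north ⇒ red B that red north   [B → red B that]
red B that red north ⇒ red red B that that red north   [B → red B that]
red red B that that red north ⇒ red red red B that that that red north   [B → red B that]
red red red B that that that red north ⇒ red red red red B that that that that red north   [B → red B that]
red red red red B that that that that red north ⇒ red red red red red B that that that that that red north   [B → red B that]
red red red red red B that that that that that red north ⇒ red red red red red north that that that that that red north   [B → north]

S ⇒ B red north ⇒ red B that red north ⇒ red red B that that red north ⇒ red red red B that that that red north ⇒ red red red red B that that that that red north ⇒ red red red red red B that that that that that red north ⇒ red red red red red north that that that that that red north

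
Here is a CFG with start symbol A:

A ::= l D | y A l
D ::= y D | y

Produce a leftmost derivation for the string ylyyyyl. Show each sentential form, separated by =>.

A => yAl => ylDl => ylyDl => ylyyDl => ylyyyDl => ylyyyyl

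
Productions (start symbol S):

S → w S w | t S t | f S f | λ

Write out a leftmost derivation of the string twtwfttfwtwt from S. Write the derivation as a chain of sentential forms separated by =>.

S=>tSt=>twSwt=>twtStwt=>twtwSwtwt=>twtwfSfwtwt=>twtwftStfwtwt=>twtwfttfwtwt

S => tSt   [S → t S t]
tSt => twSwt   [S → w S w]
twSwt => twtStwt   [S → t S t]
twtStwt => twtwSwtwt   [S → w S w]
twtwSwtwt => twtwfSfwtwt   [S → f S f]
twtwfSfwtwt => twtwftStfwtwt   [S → t S t]
twtwftStfwtwt => twtwfttfwtwt   [S → λ]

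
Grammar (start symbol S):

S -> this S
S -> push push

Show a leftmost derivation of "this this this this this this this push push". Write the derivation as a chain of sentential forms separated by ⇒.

S ⇒ this S ⇒ this this S ⇒ this this this S ⇒ this this this this S ⇒ this this this this this S ⇒ this this this this this this S ⇒ this this this this this this this S ⇒ this this this this this this this push push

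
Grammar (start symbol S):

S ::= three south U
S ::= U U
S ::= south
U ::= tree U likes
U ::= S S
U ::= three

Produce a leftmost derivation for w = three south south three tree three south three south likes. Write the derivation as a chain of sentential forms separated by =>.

S => three south U => three south S S => three south south S => three south south U U => three south south three U => three south south three tree U likes => three south south three tree S S likes => three south south three tree three south U S likes => three south south three tree three south three S likes => three south south three tree three south three south likes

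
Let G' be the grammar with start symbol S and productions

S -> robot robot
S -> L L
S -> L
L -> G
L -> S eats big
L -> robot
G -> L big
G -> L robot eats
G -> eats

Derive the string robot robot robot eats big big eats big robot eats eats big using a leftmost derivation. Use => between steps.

S => L L   [S -> L L]
L L => robot L   [L -> robot]
robot L => robot S eats big   [L -> S eats big]
robot S eats big => robot L eats big   [S -> L]
robot L eats big => robot G eats big   [L -> G]
robot G eats big => robot L robot eats eats big   [G -> L robot eats]
robot L robot eats eats big => robot S eats big robot eats eats big   [L -> S eats big]
robot S eats big robot eats eats big => robot L eats big robot eats eats big   [S -> L]
robot L eats big robot eats eats big => robot G eats big robot eats eats big   [L -> G]
robot G eats big robot eats eats big => robot L big eats big robot eats eats big   [G -> L big]
robot L big eats big robot eats eats big => robot S eats big big eats big robot eats eats big   [L -> S eats big]
robot S eats big big eats big robot eats eats big => robot robot robot eats big big eats big robot eats eats big   [S -> robot robot]

S => L L => robot L => robot S eats big => robot L eats big => robot G eats big => robot L robot eats eats big => robot S eats big robot eats eats big => robot L eats big robot eats eats big => robot G eats big robot eats eats big => robot L big eats big robot eats eats big => robot S eats big big eats big robot eats eats big => robot robot robot eats big big eats big robot eats eats big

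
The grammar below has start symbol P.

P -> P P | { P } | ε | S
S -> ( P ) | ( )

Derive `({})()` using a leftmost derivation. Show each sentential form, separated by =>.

P => PP => PPP => SPP => (P)PP => ({P})PP => ({})PP => ({})PPP => ({})SPP => ({})(P)PP => ({})()PP => ({})()P => ({})()

P => PP   [P -> P P]
PP => PPP   [P -> P P]
PPP => SPP   [P -> S]
SPP => (P)PP   [S -> ( P )]
(P)PP => ({P})PP   [P -> { P }]
({P})PP => ({})PP   [P -> ε]
({})PP => ({})PPP   [P -> P P]
({})PPP => ({})SPP   [P -> S]
({})SPP => ({})(P)PP   [S -> ( P )]
({})(P)PP => ({})()PP   [P -> ε]
({})()PP => ({})()P   [P -> ε]
({})()P => ({})()   [P -> ε]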